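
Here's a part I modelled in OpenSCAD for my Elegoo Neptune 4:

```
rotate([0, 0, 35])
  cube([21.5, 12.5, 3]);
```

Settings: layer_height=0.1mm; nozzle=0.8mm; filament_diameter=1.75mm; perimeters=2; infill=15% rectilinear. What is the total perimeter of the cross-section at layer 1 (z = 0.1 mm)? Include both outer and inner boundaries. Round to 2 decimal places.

68.00 mm

At z = 0.1 mm: the 21.5×12.5 cube contributes its full rectangle (perimeter 68.00 mm); (rotated 35° about Z; rotation is an isometry so areas/perimeters/island counts are preserved). Overall, the cross-section is a single solid region. Total boundary length (outer) = 68.00 mm.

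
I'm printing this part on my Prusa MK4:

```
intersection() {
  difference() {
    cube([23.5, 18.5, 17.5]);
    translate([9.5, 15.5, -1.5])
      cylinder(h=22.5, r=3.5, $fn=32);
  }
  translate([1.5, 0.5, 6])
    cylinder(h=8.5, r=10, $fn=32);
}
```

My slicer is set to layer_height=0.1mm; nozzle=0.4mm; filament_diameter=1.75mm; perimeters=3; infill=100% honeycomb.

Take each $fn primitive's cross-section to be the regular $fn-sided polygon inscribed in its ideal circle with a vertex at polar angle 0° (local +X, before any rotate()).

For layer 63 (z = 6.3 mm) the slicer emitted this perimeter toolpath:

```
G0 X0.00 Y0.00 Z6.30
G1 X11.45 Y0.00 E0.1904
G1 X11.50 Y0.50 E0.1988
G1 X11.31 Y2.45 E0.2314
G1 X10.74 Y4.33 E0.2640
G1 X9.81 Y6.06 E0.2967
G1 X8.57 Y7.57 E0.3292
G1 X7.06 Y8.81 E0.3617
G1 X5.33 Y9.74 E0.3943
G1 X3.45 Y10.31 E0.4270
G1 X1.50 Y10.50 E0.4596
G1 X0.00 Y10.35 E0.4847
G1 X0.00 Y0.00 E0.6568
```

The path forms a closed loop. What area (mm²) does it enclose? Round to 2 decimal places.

Apply the shoelace formula to the sequence of (X, Y) vertices; enclosed area = 98.67 mm².

98.67 mm²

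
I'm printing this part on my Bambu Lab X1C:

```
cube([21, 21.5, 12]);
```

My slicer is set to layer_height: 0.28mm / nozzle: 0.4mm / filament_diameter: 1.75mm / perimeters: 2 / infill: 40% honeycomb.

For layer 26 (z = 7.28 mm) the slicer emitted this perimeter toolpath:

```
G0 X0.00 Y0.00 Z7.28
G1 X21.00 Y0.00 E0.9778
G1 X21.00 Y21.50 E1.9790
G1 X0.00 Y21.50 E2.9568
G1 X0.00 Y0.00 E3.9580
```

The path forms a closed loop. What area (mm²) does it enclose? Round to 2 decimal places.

Apply the shoelace formula to the sequence of (X, Y) vertices; enclosed area = 451.50 mm².

451.50 mm²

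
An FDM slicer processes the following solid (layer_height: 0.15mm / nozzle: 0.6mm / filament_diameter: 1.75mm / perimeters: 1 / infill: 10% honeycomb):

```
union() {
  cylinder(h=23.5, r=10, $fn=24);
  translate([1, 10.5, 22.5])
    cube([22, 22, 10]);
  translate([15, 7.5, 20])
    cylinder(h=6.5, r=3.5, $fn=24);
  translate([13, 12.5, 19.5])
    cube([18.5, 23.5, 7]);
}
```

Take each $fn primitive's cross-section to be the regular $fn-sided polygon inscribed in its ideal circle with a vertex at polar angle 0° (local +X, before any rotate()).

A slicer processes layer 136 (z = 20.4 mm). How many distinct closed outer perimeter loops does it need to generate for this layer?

At z = 20.4 mm: the r=10 cylinder contributes a regular 24-gon of circumradius 10; the cube at (1, 10.5) does not reach this height (z outside [22.5, 32.5]); the r=3.5 cylinder at (15, 7.5) gives a regular 24-gon of circumradius 3.5 (constant along its height); the cube at (13, 12.5) is present — its section is the full 18.5×23.5 rectangle; Combining (union): the 3 present regions are separate (no shared area or edge), so areas and boundary lengths simply add and each stays a separate island — 3 connected regions. The result has 3 disconnected regions.

3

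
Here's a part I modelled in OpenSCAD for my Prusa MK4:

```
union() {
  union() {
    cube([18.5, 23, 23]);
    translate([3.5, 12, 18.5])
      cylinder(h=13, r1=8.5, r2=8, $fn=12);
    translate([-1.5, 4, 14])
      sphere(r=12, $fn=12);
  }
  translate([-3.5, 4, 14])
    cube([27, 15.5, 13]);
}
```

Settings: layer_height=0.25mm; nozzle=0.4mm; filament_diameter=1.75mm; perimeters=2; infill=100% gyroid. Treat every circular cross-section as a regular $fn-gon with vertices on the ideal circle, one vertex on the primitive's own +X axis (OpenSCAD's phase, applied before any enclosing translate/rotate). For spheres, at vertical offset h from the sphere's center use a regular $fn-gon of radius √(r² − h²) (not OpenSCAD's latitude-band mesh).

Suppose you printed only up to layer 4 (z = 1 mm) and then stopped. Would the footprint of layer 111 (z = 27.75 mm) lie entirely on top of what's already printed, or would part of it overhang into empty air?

part overhangs

Compare the two slices. At z = 1: the 18.5×23 cube contributes its full rectangle (area 425.50 mm²); the cone at (3.5, 12) is absent (z outside [18.5, 31.5]); the sphere at (-1.5, 4) is absent (|z−center|=13.000 > r=12); Taking the union: only the 18.5×23 cube is present, so the union is just that shape — area = 425.50 mm²; the cube at (-3.5, 4) does not reach this height (z outside [14, 27]); Merging all regions: only that combined region is present, so the union is just that shape — area = 425.50 mm². At z = 27.75: the cube is absent (z outside [0, 23]); the cone at (3.5, 12) (r1=8.5→r2=8) has section circumradius 8.144 here — a regular 12-gon (area = (12/2)·8.144²·sin(360°/12) = 198.99 mm²); the sphere at (-1.5, 4) is absent (|z−center|=13.750 > r=12); Taking the union: only the cone at (3.5, 12) is present, so the union is just that shape — area = 198.99 mm²; the cube at (-3.5, 4) does not reach this height (z outside [14, 27]); Taking the union: only the result so far is present, so the union is just that shape — area = 198.99 mm². Checking containment: at z = 27.75 the cross-section extends beyond the z = 1 cross-section by about 45.77 mm².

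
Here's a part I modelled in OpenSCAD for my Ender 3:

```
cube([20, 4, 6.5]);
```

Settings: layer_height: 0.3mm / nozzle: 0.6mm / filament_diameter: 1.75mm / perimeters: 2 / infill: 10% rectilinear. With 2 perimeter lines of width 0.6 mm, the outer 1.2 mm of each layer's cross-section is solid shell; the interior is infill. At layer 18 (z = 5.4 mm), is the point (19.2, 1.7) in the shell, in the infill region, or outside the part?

At z = 5.4 mm: the cube (footprint 20×4) is included at this height. Overall, the cross-section is a single solid region. The nearest boundary edge runs (20.00, 0.00)→(20.00, 4.00); distance from the point to it = 0.80 mm. The point is inside the cross-section, 0.80 mm from the nearest boundary — within the 1.2 mm shell band (2 × 0.6).

shell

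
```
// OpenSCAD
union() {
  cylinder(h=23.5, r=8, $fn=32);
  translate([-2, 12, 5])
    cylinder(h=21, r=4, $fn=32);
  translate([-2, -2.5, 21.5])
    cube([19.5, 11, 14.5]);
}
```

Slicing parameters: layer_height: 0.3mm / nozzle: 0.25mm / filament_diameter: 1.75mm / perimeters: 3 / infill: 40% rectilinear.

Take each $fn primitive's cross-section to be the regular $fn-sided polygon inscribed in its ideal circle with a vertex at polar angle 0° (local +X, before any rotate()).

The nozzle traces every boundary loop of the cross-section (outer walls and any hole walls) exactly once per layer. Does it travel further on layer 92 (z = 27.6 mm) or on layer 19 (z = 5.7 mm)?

Layer 92 (z = 27.6): the cylinder is not intersected at this z (z outside [0, 23.5]); the cylinder at (-2, 12) does not reach this height (z outside [5, 26]); the cube at (-2, -2.5) (footprint 19.5×11) is included at this height (perimeter 61.00 mm); Combining (union): only the 19.5×11 cube at (-2, -2.5) is present, so the union is just that shape — boundary = 61.00 mm. So its perimeter = 61.00 mm. Layer 19 (z = 5.7): the r=8 cylinder gives a regular 32-gon of circumradius 8 (constant along its height) (perimeter = 2·32·8.000·sin(180°/32) = 50.18 mm); the r=4 cylinder at (-2, 12) contributes a regular 32-gon of circumradius 4 (perimeter = 2·32·4.000·sin(180°/32) = 25.09 mm); the cube at (-2, -2.5) is absent (z outside [21.5, 36]); Merging all regions: the 2 present regions are separate (no shared area or edge), so areas and boundary lengths simply add and each stays a separate island — boundary = 75.28 mm. So its perimeter = 75.28 mm. Layer 19 is larger (75.28 vs 61.00 mm).

layer 19 (z = 5.7 mm)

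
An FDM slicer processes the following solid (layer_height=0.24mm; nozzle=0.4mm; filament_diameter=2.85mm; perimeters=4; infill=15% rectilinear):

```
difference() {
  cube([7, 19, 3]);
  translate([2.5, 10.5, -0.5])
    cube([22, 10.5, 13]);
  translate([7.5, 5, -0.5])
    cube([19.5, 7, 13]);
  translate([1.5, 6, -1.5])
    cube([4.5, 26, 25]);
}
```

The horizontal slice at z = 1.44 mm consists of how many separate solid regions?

1

At z = 1.44 mm: the 7×19 cube contributes its full rectangle; the cube at (2.5, 10.5) (footprint 22×10.5) is included at this height; the 19.5×7 cube at (7.5, 5) contributes its full rectangle; the cube at (1.5, 6) (footprint 4.5×26) is included at this height; Subtracting the remaining from the first: starting from the 7×19 cube, the 22×10.5 cube at (2.5, 10.5) partially overlaps it — only the 38.25 mm² overlap (of its 231.00 mm²) is removed, clipping the outline; the 19.5×7 cube at (7.5, 5) misses the remaining region (no effect); the 4.5×26 cube at (1.5, 6) partially overlaps it — only the 28.75 mm² overlap (of its 117.00 mm²) is removed, clipping the outline — 1 connected region. The result has 1 disconnected region.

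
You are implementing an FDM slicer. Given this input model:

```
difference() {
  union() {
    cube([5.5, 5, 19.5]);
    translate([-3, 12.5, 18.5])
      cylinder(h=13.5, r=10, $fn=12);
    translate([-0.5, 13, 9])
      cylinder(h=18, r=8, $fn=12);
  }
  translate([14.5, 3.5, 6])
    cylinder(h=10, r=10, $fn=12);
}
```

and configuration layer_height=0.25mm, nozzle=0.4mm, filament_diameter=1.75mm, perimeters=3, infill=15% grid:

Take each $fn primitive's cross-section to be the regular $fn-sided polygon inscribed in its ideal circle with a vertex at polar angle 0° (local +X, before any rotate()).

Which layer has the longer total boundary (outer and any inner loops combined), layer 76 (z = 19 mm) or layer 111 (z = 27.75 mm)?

Layer 76 (z = 19): the cube is present — its section is the full 5.5×5 rectangle (perimeter 21.00 mm); the cylinder at (-3, 12.5): section is a regular 12-gon, circumradius r=10 (perimeter = 2·12·10.000·sin(180°/12) = 62.12 mm); the cylinder at (-0.5, 13): section is a regular 12-gon, circumradius r=8 (perimeter = 2·12·8.000·sin(180°/12) = 49.69 mm); Combining (union): the regions partially overlap (shared area 190.48 mm²), so the edge portions inside another operand are dropped and the merged outline is re-measured after clipping — boundary = 75.17 mm; the cylinder at (14.5, 3.5) is absent (z outside [6, 16]); Taking the first minus the rest: none of the subtracted shapes is present at this height, so that combined region is unchanged — boundary = 75.17 mm. So its perimeter = 75.17 mm. Layer 111 (z = 27.75): the cube is not intersected at this z (z outside [0, 19.5]); the r=10 cylinder at (-3, 12.5) contributes a regular 12-gon of circumradius 10 (perimeter = 2·12·10.000·sin(180°/12) = 62.12 mm); the cylinder at (-0.5, 13) is not intersected at this z (z outside [9, 27]); Merging all regions: only the r=10 cylinder at (-3, 12.5) is present, so the union is just that shape — boundary = 62.12 mm; the cylinder at (14.5, 3.5) is absent (z outside [6, 16]); After the difference (first − rest): none of the subtracted shapes is present at this height, so that combined region is unchanged — boundary = 62.12 mm. So its perimeter = 62.12 mm. Layer 76 is larger (75.17 vs 62.12 mm).

layer 76 (z = 19 mm)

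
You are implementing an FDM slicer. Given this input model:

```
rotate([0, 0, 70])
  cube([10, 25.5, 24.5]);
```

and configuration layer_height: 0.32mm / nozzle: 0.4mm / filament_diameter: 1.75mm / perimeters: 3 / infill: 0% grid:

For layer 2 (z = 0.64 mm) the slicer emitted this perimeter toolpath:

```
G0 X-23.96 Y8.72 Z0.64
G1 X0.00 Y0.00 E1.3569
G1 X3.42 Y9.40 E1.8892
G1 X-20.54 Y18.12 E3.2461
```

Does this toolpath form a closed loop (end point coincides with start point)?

Start point (G0): (-23.96, 8.72). End point (last G1): the path does not return to the start — open.

no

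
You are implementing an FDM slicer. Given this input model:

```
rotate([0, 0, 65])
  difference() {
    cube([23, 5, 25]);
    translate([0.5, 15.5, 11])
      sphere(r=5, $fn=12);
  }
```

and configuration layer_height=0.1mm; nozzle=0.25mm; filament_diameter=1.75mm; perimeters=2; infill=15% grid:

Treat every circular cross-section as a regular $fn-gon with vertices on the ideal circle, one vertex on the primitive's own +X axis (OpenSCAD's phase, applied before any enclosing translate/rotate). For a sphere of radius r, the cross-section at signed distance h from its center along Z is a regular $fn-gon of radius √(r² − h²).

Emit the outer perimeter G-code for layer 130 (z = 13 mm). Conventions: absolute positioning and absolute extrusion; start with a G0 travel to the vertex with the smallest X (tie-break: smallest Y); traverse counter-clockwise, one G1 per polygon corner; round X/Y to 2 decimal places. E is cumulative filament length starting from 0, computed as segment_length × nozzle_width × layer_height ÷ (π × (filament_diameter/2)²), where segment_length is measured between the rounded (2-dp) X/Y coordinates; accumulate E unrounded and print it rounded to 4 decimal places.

G0 X-4.53 Y2.11 Z13.00
G1 X0.00 Y0.00 E0.0519
G1 X9.72 Y20.85 E0.2910
G1 X5.19 Y22.96 E0.3430
G1 X-4.53 Y2.11 E0.5821

At z = 13 mm: the cube (footprint 23×5) is included at this height; the r=5 sphere at (0.5, 15.5) slices to a regular 12-gon of circumradius 4.583 (√(r²−h²) with h=2 from center); After the difference (first − rest): starting from the 23×5 cube, the r=5 sphere at (0.5, 15.5) misses the remaining region (no effect) — 1 connected region; (whole slice rotated 65° about Z — lengths, areas and connectivity unchanged). The outline is a single polygon with 4 vertices. Extrusion per mm of travel: 0.25 × 0.1 / (π × 0.875²) = 0.010394. Accumulating E over each segment gives final E = 0.5821.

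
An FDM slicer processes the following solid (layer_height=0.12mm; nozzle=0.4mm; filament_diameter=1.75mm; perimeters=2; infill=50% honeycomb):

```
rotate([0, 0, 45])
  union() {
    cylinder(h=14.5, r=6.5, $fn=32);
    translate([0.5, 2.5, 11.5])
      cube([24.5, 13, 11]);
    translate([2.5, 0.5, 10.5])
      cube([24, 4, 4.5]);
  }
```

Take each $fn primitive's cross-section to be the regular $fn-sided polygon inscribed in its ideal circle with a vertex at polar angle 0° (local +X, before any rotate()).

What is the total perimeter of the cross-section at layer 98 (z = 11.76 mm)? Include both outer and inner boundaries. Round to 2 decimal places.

101.68 mm

At z = 11.76 mm: the cylinder: section is a regular 32-gon, circumradius r=6.5 (perimeter = 2·32·6.500·sin(180°/32) = 40.78 mm); the cube at (0.5, 2.5) is present — its section is the full 24.5×13 rectangle (perimeter 75.00 mm); the 24×4 cube at (2.5, 0.5) contributes its full rectangle (perimeter 56.00 mm); Taking the union: the regions partially overlap (shared area 67.74 mm²), so the edge portions inside another operand are dropped and the merged outline is re-measured after clipping — boundary = 101.68 mm; (rotated 45° about Z; rotation is an isometry so areas/perimeters/island counts are preserved). Overall, the cross-section is a single solid region. Total boundary length (outer) = 101.68 mm.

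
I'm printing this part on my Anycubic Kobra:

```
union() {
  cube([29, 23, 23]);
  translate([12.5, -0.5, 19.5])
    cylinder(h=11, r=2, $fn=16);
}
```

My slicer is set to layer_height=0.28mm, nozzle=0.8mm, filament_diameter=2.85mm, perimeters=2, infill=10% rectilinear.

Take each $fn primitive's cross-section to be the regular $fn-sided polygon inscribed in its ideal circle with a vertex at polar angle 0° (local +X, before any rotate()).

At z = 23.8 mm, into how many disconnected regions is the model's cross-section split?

1

At z = 23.8 mm: the cube is absent (z outside [0, 23]); the r=2 cylinder at (12.5, -0.5) gives a regular 16-gon of circumradius 2 (constant along its height); Combining (union): only the r=2 cylinder at (12.5, -0.5) is present, so the union is just that shape — 1 connected region. The result has 1 disconnected region.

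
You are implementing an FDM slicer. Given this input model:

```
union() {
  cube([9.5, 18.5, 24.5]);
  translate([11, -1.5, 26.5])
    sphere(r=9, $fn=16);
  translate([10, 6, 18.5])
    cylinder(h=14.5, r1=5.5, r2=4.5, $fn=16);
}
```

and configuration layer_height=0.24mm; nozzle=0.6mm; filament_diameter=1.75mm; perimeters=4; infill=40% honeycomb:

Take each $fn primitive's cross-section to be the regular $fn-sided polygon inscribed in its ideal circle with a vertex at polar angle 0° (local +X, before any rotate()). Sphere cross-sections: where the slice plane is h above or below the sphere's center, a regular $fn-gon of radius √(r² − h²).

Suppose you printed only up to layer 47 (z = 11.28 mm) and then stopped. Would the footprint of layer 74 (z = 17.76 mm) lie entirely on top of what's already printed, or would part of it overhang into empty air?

Compare the two slices. At z = 11.28: the cube (footprint 9.5×18.5) is included at this height (area 175.75 mm²); the sphere at (11, -1.5) is absent (|z−center|=15.220 > r=9); the cone at (10, 6) does not reach this height (z outside [18.5, 33]); Merging all regions: only the 9.5×18.5 cube is present, so the union is just that shape — area = 175.75 mm². At z = 17.76: the cube is present — its section is the full 9.5×18.5 rectangle (area 175.75 mm²); the r=9 sphere at (11, -1.5) slices to a regular 16-gon of circumradius 2.148 (√(r²−h²) with h=8.74 from center) (area = (16/2)·2.148²·sin(360°/16) = 14.12 mm²); the cone at (10, 6) does not reach this height (z outside [18.5, 33]); Combining (union): the regions partially overlap — summed areas 189.87 mm² minus the doubly-counted overlap 0.00 mm² gives 189.87 mm² — area = 189.87 mm². Checking containment: at z = 17.76 the cross-section extends beyond the z = 11.28 cross-section by about 14.12 mm².

part overhangs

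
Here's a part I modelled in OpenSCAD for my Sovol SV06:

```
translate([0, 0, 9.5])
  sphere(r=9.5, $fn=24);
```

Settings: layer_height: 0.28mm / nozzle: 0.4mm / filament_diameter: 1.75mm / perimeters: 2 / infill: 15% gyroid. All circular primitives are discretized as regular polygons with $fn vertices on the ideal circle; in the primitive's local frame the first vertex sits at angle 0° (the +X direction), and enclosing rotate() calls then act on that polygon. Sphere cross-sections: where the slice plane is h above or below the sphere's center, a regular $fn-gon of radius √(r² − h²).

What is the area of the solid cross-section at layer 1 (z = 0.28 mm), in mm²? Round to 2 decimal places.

16.28 mm²

At z = 0.28 mm: the r=9.5 sphere slices to a regular 24-gon of circumradius 2.289 (√(r²−h²) with h=9.22 from center) (area = (24/2)·2.289²·sin(360°/24) = 16.28 mm²). Overall, the cross-section is a single solid region. Net area = 16.28 mm².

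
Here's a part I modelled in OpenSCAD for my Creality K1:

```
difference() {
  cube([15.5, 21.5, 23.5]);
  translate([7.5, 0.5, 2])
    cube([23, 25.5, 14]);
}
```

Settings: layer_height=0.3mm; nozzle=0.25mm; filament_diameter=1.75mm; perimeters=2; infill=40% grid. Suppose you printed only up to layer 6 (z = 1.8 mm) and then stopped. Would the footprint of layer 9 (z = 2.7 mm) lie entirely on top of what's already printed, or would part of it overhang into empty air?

Compare the two slices. At z = 1.8: the cube is present — its section is the full 15.5×21.5 rectangle (area 333.25 mm²); the cube at (7.5, 0.5) is not intersected at this z (z outside [2, 16]); Subtracting the remaining from the first: none of the subtracted shapes is present at this height, so the 15.5×21.5 cube is unchanged — area = 333.25 mm². At z = 2.7: the 15.5×21.5 cube contributes its full rectangle (area 333.25 mm²); the cube at (7.5, 0.5) is present — its section is the full 23×25.5 rectangle (area 586.50 mm²); Subtracting the remaining from the first: starting from the 15.5×21.5 cube (333.25 mm²), the 23×25.5 cube at (7.5, 0.5) partially overlaps it — only the 168.00 mm² overlap (of its 586.50 mm²) is removed, clipping the outline — area = 165.25 mm². Checking containment: the cross-section at z = 2.7 is a subset of the cross-section at z = 1.8.

entirely on top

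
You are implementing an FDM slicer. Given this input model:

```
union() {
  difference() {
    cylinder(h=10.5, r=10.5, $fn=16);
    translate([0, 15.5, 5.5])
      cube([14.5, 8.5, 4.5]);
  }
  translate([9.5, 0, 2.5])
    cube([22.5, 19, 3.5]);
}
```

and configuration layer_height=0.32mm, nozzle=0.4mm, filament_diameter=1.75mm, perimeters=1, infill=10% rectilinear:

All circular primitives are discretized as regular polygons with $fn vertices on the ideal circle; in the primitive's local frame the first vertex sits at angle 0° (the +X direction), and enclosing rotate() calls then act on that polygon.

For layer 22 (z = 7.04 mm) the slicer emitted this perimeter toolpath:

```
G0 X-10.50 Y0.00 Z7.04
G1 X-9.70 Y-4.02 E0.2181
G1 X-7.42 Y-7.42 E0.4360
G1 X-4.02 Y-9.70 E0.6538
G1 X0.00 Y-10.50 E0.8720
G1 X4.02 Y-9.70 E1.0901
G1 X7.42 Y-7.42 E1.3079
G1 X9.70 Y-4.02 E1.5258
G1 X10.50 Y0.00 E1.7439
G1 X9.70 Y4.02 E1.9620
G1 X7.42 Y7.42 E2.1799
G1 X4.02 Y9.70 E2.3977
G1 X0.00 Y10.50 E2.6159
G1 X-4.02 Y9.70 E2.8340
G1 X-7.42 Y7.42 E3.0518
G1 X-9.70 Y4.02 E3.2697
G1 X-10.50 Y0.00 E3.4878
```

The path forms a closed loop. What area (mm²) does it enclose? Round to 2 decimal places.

Apply the shoelace formula to the sequence of (X, Y) vertices; enclosed area = 337.42 mm².

337.42 mm²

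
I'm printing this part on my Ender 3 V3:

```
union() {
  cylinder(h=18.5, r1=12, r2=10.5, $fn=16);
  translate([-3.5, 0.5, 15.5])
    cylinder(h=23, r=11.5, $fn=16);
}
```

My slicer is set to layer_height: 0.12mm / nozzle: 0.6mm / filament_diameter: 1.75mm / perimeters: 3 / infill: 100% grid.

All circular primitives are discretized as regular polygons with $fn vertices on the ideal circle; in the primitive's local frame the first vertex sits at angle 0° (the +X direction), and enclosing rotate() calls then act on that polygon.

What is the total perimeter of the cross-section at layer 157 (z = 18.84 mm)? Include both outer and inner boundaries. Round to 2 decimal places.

At z = 18.84 mm: the cone does not reach this height (z outside [0, 18.5]); the cylinder at (-3.5, 0.5): section is a regular 16-gon, circumradius r=11.5 (perimeter = 2·16·11.500·sin(180°/16) = 71.79 mm); Taking the union: only the r=11.5 cylinder at (-3.5, 0.5) is present, so the union is just that shape — boundary = 71.79 mm. Overall, the cross-section is a single solid region. Total boundary length (outer) = 71.79 mm.

71.79 mm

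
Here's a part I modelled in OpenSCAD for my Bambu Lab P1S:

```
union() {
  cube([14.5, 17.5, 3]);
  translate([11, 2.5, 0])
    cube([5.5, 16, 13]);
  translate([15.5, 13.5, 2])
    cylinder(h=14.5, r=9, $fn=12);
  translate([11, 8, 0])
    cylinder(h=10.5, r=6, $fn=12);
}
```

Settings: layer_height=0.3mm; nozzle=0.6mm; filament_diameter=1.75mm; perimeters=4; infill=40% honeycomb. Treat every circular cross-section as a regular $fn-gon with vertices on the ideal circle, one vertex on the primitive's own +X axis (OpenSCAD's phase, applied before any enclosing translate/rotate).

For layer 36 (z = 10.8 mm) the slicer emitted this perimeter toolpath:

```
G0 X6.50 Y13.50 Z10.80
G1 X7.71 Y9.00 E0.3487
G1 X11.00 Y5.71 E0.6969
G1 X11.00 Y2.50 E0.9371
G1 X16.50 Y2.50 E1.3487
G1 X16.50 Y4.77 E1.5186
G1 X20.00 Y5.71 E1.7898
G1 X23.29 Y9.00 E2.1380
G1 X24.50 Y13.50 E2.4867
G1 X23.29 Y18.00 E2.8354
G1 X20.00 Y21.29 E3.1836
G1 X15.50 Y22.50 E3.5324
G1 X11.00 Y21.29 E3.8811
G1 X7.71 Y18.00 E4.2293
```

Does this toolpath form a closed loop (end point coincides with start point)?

no

Start point (G0): (6.50, 13.50). End point (last G1): the path does not return to the start — open.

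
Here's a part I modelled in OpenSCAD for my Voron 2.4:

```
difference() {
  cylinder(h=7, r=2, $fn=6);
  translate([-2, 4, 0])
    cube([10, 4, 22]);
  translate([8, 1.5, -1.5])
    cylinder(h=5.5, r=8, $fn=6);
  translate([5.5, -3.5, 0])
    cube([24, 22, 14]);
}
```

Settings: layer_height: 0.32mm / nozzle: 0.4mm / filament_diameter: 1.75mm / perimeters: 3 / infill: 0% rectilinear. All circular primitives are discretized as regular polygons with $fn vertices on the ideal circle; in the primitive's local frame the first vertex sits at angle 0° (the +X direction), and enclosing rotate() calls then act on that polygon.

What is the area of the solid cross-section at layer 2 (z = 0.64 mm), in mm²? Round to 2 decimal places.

At z = 0.64 mm: the cylinder: section is a regular 6-gon, circumradius r=2 (area = (6/2)·2.000²·sin(360°/6) = 10.39 mm²); the cube at (-2, 4) (footprint 10×4) is included at this height (area 40.00 mm²); the cylinder at (8, 1.5): section is a regular 6-gon, circumradius r=8 (area = (6/2)·8.000²·sin(360°/6) = 166.28 mm²); the 24×22 cube at (5.5, -3.5) contributes its full rectangle (area 528.00 mm²); Taking the first minus the rest: starting from the r=2 cylinder (10.39 mm²), the 10×4 cube at (-2, 4) misses the remaining region (no effect); the r=8 cylinder at (8, 1.5) partially overlaps it — only the 2.49 mm² overlap (of its 166.28 mm²) is removed, clipping the outline; the 24×22 cube at (5.5, -3.5) misses the remaining region (no effect) — area = 7.90 mm². Overall, the cross-section is a single solid region. Net area = 7.90 mm².

7.90 mm²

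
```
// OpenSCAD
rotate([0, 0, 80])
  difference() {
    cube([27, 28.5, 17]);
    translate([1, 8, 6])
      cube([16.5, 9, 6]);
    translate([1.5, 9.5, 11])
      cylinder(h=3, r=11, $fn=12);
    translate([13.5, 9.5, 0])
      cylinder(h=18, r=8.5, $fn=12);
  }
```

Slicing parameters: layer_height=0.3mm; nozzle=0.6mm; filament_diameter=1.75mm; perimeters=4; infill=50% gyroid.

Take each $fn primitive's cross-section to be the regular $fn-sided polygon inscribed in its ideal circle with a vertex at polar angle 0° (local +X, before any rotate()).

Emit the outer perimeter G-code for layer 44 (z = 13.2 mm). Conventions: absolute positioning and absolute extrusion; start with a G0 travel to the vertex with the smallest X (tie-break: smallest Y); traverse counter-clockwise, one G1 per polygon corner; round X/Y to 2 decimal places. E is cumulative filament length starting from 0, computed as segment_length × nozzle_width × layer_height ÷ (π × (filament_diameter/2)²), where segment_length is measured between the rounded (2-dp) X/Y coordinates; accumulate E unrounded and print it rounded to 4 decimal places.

G0 X-28.07 Y4.95 Z13.20
G1 X-19.79 Y3.49 E0.6292
G1 X-19.93 Y5.04 E0.7457
G1 X-17.52 Y10.20 E1.1719
G1 X-14.96 Y11.99 E1.4056
G1 X-15.00 Y12.04 E1.4104
G1 X-15.38 Y16.42 E1.7394
G1 X-13.52 Y20.41 E2.0689
G1 X-9.92 Y22.93 E2.3977
G1 X-5.54 Y23.32 E2.7268
G1 X-1.55 Y21.46 E3.0562
G1 X0.98 Y17.85 E3.3861
G1 X1.36 Y13.47 E3.7151
G1 X-0.50 Y9.48 E4.0446
G1 X-0.55 Y9.45 E4.0489
G1 X1.22 Y6.92 E4.2800
G1 X4.69 Y26.59 E5.7748
G1 X-23.38 Y31.54 E7.9078
G1 X-28.07 Y4.95 E9.9284

At z = 13.2 mm: the 27×28.5 cube contributes its full rectangle; the cube at (1, 8) is absent (z outside [6, 12]); the r=11 cylinder at (1.5, 9.5) contributes a regular 12-gon of circumradius 11; the r=8.5 cylinder at (13.5, 9.5) contributes a regular 12-gon of circumradius 8.5; After the difference (first − rest): starting from the 27×28.5 cube, the r=11 cylinder at (1.5, 9.5) partially overlaps it — only the 207.75 mm² overlap (of its 363.00 mm²) is removed, clipping the outline; the r=8.5 cylinder at (13.5, 9.5) partially overlaps it — only the 144.99 mm² overlap (of its 216.75 mm²) is removed, clipping the outline — 1 connected region; (whole slice rotated 80° about Z — lengths, areas and connectivity unchanged). The outline is a single polygon with 18 vertices. Extrusion per mm of travel: 0.6 × 0.3 / (π × 0.875²) = 0.074835. Accumulating E over each segment gives final E = 9.9284.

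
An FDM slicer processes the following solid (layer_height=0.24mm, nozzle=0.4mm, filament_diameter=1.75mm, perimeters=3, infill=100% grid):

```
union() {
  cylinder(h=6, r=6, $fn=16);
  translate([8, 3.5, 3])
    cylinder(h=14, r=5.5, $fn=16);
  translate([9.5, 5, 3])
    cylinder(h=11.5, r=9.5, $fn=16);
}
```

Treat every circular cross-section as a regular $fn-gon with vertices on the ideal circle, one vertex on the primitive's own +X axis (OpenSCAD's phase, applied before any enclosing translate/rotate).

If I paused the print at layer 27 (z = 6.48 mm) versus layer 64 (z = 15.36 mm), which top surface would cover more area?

Layer 27 (z = 6.48): the cylinder is not intersected at this z (z outside [0, 6]); the cylinder at (8, 3.5): section is a regular 16-gon, circumradius r=5.5 (area = (16/2)·5.500²·sin(360°/16) = 92.61 mm²); the r=9.5 cylinder at (9.5, 5) contributes a regular 16-gon of circumradius 9.5 (area = (16/2)·9.500²·sin(360°/16) = 276.30 mm²); Merging all regions: the r=5.5 cylinder at (8, 3.5) lies entirely inside the r=9.5 cylinder at (9.5, 5), so the union is just the r=9.5 cylinder at (9.5, 5) — area = 276.30 mm². So its area = 276.30 mm². Layer 64 (z = 15.36): the cylinder does not reach this height (z outside [0, 6]); the cylinder at (8, 3.5): section is a regular 16-gon, circumradius r=5.5 (area = (16/2)·5.500²·sin(360°/16) = 92.61 mm²); the cylinder at (9.5, 5) is absent (z outside [3, 14.5]); Merging all regions: only the r=5.5 cylinder at (8, 3.5) is present, so the union is just that shape — area = 92.61 mm². So its area = 92.61 mm². Layer 27 is larger (276.30 vs 92.61 mm²).

layer 27 (z = 6.48 mm)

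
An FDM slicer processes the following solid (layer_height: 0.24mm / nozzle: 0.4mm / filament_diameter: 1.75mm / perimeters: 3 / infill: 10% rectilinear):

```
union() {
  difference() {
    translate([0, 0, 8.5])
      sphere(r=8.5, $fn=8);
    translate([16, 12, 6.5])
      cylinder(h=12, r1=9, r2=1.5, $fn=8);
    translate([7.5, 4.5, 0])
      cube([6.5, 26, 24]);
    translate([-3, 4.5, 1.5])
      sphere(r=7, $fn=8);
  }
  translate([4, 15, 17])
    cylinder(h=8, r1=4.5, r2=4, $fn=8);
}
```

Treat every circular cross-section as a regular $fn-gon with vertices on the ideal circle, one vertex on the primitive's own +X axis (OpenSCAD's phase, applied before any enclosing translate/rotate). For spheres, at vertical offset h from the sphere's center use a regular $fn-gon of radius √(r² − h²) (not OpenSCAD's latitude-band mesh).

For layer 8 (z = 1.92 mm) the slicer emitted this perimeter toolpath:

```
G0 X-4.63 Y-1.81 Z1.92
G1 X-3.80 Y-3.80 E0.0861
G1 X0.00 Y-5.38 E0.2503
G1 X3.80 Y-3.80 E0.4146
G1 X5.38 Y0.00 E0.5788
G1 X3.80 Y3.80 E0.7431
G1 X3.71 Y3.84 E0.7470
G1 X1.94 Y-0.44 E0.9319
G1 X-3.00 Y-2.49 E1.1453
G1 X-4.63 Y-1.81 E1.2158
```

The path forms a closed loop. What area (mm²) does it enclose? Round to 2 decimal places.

35.83 mm²

Apply the shoelace formula to the sequence of (X, Y) vertices; enclosed area = 35.83 mm².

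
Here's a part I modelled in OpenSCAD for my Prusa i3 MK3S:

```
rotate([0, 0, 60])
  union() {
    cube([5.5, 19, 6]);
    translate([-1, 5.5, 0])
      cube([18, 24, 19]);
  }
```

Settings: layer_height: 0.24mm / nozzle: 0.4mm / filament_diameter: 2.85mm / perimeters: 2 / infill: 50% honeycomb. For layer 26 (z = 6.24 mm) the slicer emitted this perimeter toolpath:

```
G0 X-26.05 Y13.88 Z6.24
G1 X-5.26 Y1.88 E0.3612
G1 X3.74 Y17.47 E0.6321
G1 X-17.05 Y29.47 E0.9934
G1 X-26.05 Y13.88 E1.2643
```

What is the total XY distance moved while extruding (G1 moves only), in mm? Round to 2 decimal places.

84.01 mm

Sum the Euclidean lengths of each G1 segment: total = 84.01 mm.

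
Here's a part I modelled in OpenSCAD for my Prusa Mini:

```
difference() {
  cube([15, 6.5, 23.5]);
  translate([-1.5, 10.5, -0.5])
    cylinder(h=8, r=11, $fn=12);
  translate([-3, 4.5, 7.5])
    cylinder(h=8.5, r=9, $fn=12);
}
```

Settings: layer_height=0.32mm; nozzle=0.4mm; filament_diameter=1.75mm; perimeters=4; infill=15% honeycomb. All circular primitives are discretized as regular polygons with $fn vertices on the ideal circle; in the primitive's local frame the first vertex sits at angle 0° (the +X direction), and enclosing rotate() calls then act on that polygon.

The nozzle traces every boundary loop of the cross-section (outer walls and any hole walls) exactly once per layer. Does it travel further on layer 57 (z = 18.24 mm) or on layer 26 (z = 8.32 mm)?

Layer 57 (z = 18.24): the cube is present — its section is the full 15×6.5 rectangle (perimeter 43.00 mm); the cylinder at (-1.5, 10.5) is absent (z outside [-0.5, 7.5]); the cylinder at (-3, 4.5) does not reach this height (z outside [7.5, 16]); After the difference (first − rest): none of the subtracted shapes is present at this height, so the 15×6.5 cube is unchanged — boundary = 43.00 mm. So its perimeter = 43.00 mm. Layer 26 (z = 8.32): the 15×6.5 cube contributes its full rectangle (perimeter 43.00 mm); the cylinder at (-1.5, 10.5) is absent (z outside [-0.5, 7.5]); the r=9 cylinder at (-3, 4.5) contributes a regular 12-gon of circumradius 9 (perimeter = 2·12·9.000·sin(180°/12) = 55.90 mm); Taking the first minus the rest: starting from the 15×6.5 cube, the r=9 cylinder at (-3, 4.5) partially overlaps it — only the 35.75 mm² overlap (of its 243.00 mm²) is removed, clipping the outline — boundary = 32.97 mm. So its perimeter = 32.97 mm. Layer 57 is larger (43.00 vs 32.97 mm).

layer 57 (z = 18.24 mm)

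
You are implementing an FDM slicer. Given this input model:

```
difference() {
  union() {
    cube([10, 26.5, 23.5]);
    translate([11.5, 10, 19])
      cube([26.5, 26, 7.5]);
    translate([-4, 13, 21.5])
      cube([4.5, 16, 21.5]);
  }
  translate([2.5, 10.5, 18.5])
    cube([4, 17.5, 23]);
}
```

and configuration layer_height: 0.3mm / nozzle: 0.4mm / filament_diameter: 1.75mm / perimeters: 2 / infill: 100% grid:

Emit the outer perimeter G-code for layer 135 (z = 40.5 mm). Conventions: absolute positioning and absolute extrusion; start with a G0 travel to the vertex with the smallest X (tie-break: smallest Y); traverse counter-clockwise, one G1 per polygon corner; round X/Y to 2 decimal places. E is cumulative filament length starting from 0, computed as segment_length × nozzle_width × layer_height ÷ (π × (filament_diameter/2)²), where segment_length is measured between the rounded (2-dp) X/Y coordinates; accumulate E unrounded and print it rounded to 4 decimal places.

G0 X-4.00 Y13.00 Z40.50
G1 X0.50 Y13.00 E0.2245
G1 X0.50 Y29.00 E1.0227
G1 X-4.00 Y29.00 E1.2473
G1 X-4.00 Y13.00 E2.0455

At z = 40.5 mm: the cube is not intersected at this z (z outside [0, 23.5]); the cube at (11.5, 10) is not intersected at this z (z outside [19, 26.5]); the 4.5×16 cube at (-4, 13) contributes its full rectangle; Taking the union: only the 4.5×16 cube at (-4, 13) is present, so the union is just that shape — 1 connected region; the 4×17.5 cube at (2.5, 10.5) contributes its full rectangle; After the difference (first − rest): starting from the result so far, the 4×17.5 cube at (2.5, 10.5) misses the remaining region (no effect) — 1 connected region. The outline is a single polygon with 4 vertices. Extrusion per mm of travel: 0.4 × 0.3 / (π × 0.875²) = 0.049890. Accumulating E over each segment gives final E = 2.0455.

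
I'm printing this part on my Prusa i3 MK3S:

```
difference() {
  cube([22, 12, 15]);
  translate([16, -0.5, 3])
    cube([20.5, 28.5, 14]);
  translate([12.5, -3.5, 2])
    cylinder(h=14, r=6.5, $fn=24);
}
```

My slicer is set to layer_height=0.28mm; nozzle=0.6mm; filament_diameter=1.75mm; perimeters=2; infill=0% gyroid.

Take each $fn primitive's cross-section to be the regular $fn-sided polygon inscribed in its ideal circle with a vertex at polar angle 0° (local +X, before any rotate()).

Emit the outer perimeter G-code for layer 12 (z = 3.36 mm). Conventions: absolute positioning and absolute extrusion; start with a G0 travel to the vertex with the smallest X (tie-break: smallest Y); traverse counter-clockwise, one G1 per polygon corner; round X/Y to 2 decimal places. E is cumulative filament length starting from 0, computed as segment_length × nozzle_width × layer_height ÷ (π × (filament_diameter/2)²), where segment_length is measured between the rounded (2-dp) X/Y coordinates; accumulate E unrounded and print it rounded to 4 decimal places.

At z = 3.36 mm: the cube is present — its section is the full 22×12 rectangle; the cube at (16, -0.5) is present — its section is the full 20.5×28.5 rectangle; the r=6.5 cylinder at (12.5, -3.5) contributes a regular 24-gon of circumradius 6.5; Subtracting the remaining from the first: starting from the 22×12 cube, the 20.5×28.5 cube at (16, -0.5) partially overlaps it — only the 72.00 mm² overlap (of its 584.25 mm²) is removed, clipping the outline; the r=6.5 cylinder at (12.5, -3.5) partially overlaps it — only the 20.56 mm² overlap (of its 131.22 mm²) is removed, clipping the outline — 1 connected region. The outline is a single polygon with 11 vertices. Extrusion per mm of travel: 0.6 × 0.28 / (π × 0.875²) = 0.069846. Accumulating E over each segment gives final E = 3.8627.

G0 X0.00 Y0.00 Z3.36
G1 X7.06 Y0.00 E0.4931
G1 X7.90 Y1.10 E0.5898
G1 X9.25 Y2.13 E0.7084
G1 X10.82 Y2.78 E0.8271
G1 X12.50 Y3.00 E0.9454
G1 X14.18 Y2.78 E1.0638
G1 X15.75 Y2.13 E1.1824
G1 X16.00 Y1.94 E1.2044
G1 X16.00 Y12.00 E1.9070
G1 X0.00 Y12.00 E3.0246
G1 X0.00 Y0.00 E3.8627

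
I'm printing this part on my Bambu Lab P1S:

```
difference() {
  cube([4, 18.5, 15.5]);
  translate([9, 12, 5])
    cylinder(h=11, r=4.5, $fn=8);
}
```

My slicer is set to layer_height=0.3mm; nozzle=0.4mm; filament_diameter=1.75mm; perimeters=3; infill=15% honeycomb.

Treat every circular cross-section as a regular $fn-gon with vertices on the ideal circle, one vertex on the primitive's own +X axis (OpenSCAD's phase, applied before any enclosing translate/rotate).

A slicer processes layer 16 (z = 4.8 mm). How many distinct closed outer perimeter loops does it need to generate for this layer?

1

At z = 4.8 mm: the 4×18.5 cube contributes its full rectangle; the cylinder at (9, 12) does not reach this height (z outside [5, 16]); Taking the first minus the rest: none of the subtracted shapes is present at this height, so the 4×18.5 cube is unchanged — 1 connected region. The result has 1 disconnected region.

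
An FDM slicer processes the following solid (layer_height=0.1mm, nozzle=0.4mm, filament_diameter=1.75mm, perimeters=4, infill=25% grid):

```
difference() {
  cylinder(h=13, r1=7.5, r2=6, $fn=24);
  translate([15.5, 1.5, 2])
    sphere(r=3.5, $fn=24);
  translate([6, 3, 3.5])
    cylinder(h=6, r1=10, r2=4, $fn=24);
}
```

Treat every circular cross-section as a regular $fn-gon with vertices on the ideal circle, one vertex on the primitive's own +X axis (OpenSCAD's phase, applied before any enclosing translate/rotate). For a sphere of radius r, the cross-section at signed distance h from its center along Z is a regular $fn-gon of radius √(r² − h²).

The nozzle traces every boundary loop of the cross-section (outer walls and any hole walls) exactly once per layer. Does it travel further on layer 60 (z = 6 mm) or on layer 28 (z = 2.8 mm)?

layer 28 (z = 2.8 mm)

Layer 60 (z = 6): the cone: at t=0.462 of its height the radius interpolates to r₁+(r₂−r₁)t = 6.808, giving a regular 24-gon of that circumradius (perimeter = 2·24·6.808·sin(180°/24) = 42.65 mm); the sphere at (15.5, 1.5) is absent (|z−center|=4.000 > r=3.5); the cone at (6, 3): at t=0.417 of its height the radius interpolates to r₁+(r₂−r₁)t = 7.500, giving a regular 24-gon of that circumradius (perimeter = 2·24·7.500·sin(180°/24) = 46.99 mm); After the difference (first − rest): starting from the cone, the cone at (6, 3) partially overlaps it — only the 66.99 mm² overlap (of its 174.70 mm²) is removed, clipping the outline — boundary = 41.48 mm. So its perimeter = 41.48 mm. Layer 28 (z = 2.8): the cone contributes a regular 24-gon of circumradius 7.177 (interpolated between r1=7.5 and r2=6 at t=0.215) (perimeter = 2·24·7.177·sin(180°/24) = 44.97 mm); the r=3.5 sphere at (15.5, 1.5) contributes a regular 24-gon of circumradius √(3.5²−0.8²) = 3.407 (perimeter = 2·24·3.407·sin(180°/24) = 21.35 mm); the cone at (6, 3) is absent (z outside [3.5, 9.5]); Taking the first minus the rest: starting from the cone, the r=3.5 sphere at (15.5, 1.5) misses the remaining region (no effect) — boundary = 44.97 mm. So its perimeter = 44.97 mm. Layer 28 is larger (44.97 vs 41.48 mm).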